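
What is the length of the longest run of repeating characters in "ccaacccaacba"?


Input: "ccaacccaacba"
Scanning for longest run:
  Position 1 ('c'): continues run of 'c', length=2
  Position 2 ('a'): new char, reset run to 1
  Position 3 ('a'): continues run of 'a', length=2
  Position 4 ('c'): new char, reset run to 1
  Position 5 ('c'): continues run of 'c', length=2
  Position 6 ('c'): continues run of 'c', length=3
  Position 7 ('a'): new char, reset run to 1
  Position 8 ('a'): continues run of 'a', length=2
  Position 9 ('c'): new char, reset run to 1
  Position 10 ('b'): new char, reset run to 1
  Position 11 ('a'): new char, reset run to 1
Longest run: 'c' with length 3

3


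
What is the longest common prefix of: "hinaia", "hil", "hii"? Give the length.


Words: hinaia, hil, hii
  Position 0: all 'h' => match
  Position 1: all 'i' => match
  Position 2: ('n', 'l', 'i') => mismatch, stop
LCP = "hi" (length 2)

2


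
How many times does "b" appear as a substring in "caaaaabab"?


Searching for "b" in "caaaaabab"
Scanning each position:
  Position 0: "c" => no
  Position 1: "a" => no
  Position 2: "a" => no
  Position 3: "a" => no
  Position 4: "a" => no
  Position 5: "a" => no
  Position 6: "b" => MATCH
  Position 7: "a" => no
  Position 8: "b" => MATCH
Total occurrences: 2

2


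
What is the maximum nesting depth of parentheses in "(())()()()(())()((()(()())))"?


Input: "(())()()()(())()((()(()())))"
Tracking depth:
  Position 0 '(': depth becomes 1
  Position 1 '(': depth becomes 2
  Position 2 ')': depth becomes 1
  Position 3 ')': depth becomes 0
  Position 4 '(': depth becomes 1
  Position 5 ')': depth becomes 0
  Position 6 '(': depth becomes 1
  Position 7 ')': depth becomes 0
  Position 8 '(': depth becomes 1
  Position 9 ')': depth becomes 0
  Position 10 '(': depth becomes 1
  Position 11 '(': depth becomes 2
  Position 12 ')': depth becomes 1
  Position 13 ')': depth becomes 0
  Position 14 '(': depth becomes 1
  Position 15 ')': depth becomes 0
  Position 16 '(': depth becomes 1
  Position 17 '(': depth becomes 2
  Position 18 '(': depth becomes 3
  Position 19 ')': depth becomes 2
  Position 20 '(': depth becomes 3
  Position 21 '(': depth becomes 4
  Position 22 ')': depth becomes 3
  Position 23 '(': depth becomes 4
  Position 24 ')': depth becomes 3
  Position 25 ')': depth becomes 2
  Position 26 ')': depth becomes 1
  Position 27 ')': depth becomes 0
Maximum depth reached: 4

4


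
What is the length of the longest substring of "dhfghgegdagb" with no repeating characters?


Input: "dhfghgegdagb"
Sliding window (track last position of each char):
  Position 0 ('d'): window [0,0] length 1 -- new best
  Position 1 ('h'): window [0,1] length 2 -- new best
  Position 2 ('f'): window [0,2] length 3 -- new best
  Position 3 ('g'): window [0,3] length 4 -- new best
  Position 4 ('h'): repeat (last at 1), move window start to 2
  Position 4 ('h'): window [2,4] length 3
  Position 5 ('g'): repeat (last at 3), move window start to 4
  Position 5 ('g'): window [4,5] length 2
  Position 6 ('e'): window [4,6] length 3
  Position 7 ('g'): repeat (last at 5), move window start to 6
  Position 7 ('g'): window [6,7] length 2
  Position 8 ('d'): window [6,8] length 3
  Position 9 ('a'): window [6,9] length 4
  Position 10 ('g'): repeat (last at 7), move window start to 8
  Position 10 ('g'): window [8,10] length 3
  Position 11 ('b'): window [8,11] length 4
Longest substring with no repeats: "dhfg" with length 4

4


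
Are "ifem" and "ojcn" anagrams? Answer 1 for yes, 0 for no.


Strings: "ifem", "ojcn"
Sorted first:  efim
Sorted second: cjno
Differ at position 0: 'e' vs 'c' => not anagrams

0


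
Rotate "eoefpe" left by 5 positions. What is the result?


Input: "eoefpe", rotate left by 5
First 5 characters: "eoefp"
Remaining characters: "e"
Concatenate remaining + first: "e" + "eoefp" = "eeoefp"

eeoefp


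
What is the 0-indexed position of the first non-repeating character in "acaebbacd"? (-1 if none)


Input: acaebbacd
Character frequencies:
  'a': 3
  'b': 2
  'c': 2
  'd': 1
  'e': 1
Scanning left to right for freq == 1:
  Position 0 ('a'): freq=3, skip
  Position 1 ('c'): freq=2, skip
  Position 2 ('a'): freq=3, skip
  Position 3 ('e'): unique! => answer = 3

3


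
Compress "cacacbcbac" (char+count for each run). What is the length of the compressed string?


Input: cacacbcbac
Runs:
  'c' x 1 => "c1"
  'a' x 1 => "a1"
  'c' x 1 => "c1"
  'a' x 1 => "a1"
  'c' x 1 => "c1"
  'b' x 1 => "b1"
  'c' x 1 => "c1"
  'b' x 1 => "b1"
  'a' x 1 => "a1"
  'c' x 1 => "c1"
Compressed: "c1a1c1a1c1b1c1b1a1c1"
Compressed length: 20

20


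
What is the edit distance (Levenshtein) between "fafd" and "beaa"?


Computing edit distance: "fafd" -> "beaa"
DP table:
           b    e    a    a
      0    1    2    3    4
  f   1    1    2    3    4
  a   2    2    2    2    3
  f   3    3    3    3    3
  d   4    4    4    4    4
Edit distance = dp[4][4] = 4

4


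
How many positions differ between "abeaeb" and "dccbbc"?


Comparing "abeaeb" and "dccbbc" position by position:
  Position 0: 'a' vs 'd' => DIFFER
  Position 1: 'b' vs 'c' => DIFFER
  Position 2: 'e' vs 'c' => DIFFER
  Position 3: 'a' vs 'b' => DIFFER
  Position 4: 'e' vs 'b' => DIFFER
  Position 5: 'b' vs 'c' => DIFFER
Positions that differ: 6

6


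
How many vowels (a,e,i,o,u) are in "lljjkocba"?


Input: lljjkocba
Checking each character:
  'l' at position 0: consonant
  'l' at position 1: consonant
  'j' at position 2: consonant
  'j' at position 3: consonant
  'k' at position 4: consonant
  'o' at position 5: vowel (running total: 1)
  'c' at position 6: consonant
  'b' at position 7: consonant
  'a' at position 8: vowel (running total: 2)
Total vowels: 2

2


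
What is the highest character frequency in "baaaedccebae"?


Input: baaaedccebae
Character counts:
  'a': 4
  'b': 2
  'c': 2
  'd': 1
  'e': 3
Maximum frequency: 4

4


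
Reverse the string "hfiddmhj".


Input: hfiddmhj
Reading characters right to left:
  Position 7: 'j'
  Position 6: 'h'
  Position 5: 'm'
  Position 4: 'd'
  Position 3: 'd'
  Position 2: 'i'
  Position 1: 'f'
  Position 0: 'h'
Reversed: jhmddifh

jhmddifh


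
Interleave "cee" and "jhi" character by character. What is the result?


Interleaving "cee" and "jhi":
  Position 0: 'c' from first, 'j' from second => "cj"
  Position 1: 'e' from first, 'h' from second => "eh"
  Position 2: 'e' from first, 'i' from second => "ei"
Result: cjehei

cjehei


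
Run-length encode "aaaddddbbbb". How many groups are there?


Input: aaaddddbbbb
Scanning for consecutive runs:
  Group 1: 'a' x 3 (positions 0-2)
  Group 2: 'd' x 4 (positions 3-6)
  Group 3: 'b' x 4 (positions 7-10)
Total groups: 3

3


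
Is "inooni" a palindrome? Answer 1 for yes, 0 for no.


Input: inooni
Reversed: inooni
  Compare pos 0 ('i') with pos 5 ('i'): match
  Compare pos 1 ('n') with pos 4 ('n'): match
  Compare pos 2 ('o') with pos 3 ('o'): match
Result: palindrome

1


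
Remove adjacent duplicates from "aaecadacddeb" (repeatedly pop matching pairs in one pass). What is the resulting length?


Input: aaecadacddeb
Stack-based adjacent duplicate removal:
  Read 'a': push. Stack: a
  Read 'a': matches stack top 'a' => pop. Stack: (empty)
  Read 'e': push. Stack: e
  Read 'c': push. Stack: ec
  Read 'a': push. Stack: eca
  Read 'd': push. Stack: ecad
  Read 'a': push. Stack: ecada
  Read 'c': push. Stack: ecadac
  Read 'd': push. Stack: ecadacd
  Read 'd': matches stack top 'd' => pop. Stack: ecadac
  Read 'e': push. Stack: ecadace
  Read 'b': push. Stack: ecadaceb
Final stack: "ecadaceb" (length 8)

8


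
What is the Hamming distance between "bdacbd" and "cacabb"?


Comparing "bdacbd" and "cacabb" position by position:
  Position 0: 'b' vs 'c' => differ
  Position 1: 'd' vs 'a' => differ
  Position 2: 'a' vs 'c' => differ
  Position 3: 'c' vs 'a' => differ
  Position 4: 'b' vs 'b' => same
  Position 5: 'd' vs 'b' => differ
Total differences (Hamming distance): 5

5


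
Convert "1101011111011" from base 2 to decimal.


Input: "1101011111011" in base 2
Positional expansion:
  Digit '1' (value 1) x 2^12 = 4096
  Digit '1' (value 1) x 2^11 = 2048
  Digit '0' (value 0) x 2^10 = 0
  Digit '1' (value 1) x 2^9 = 512
  Digit '0' (value 0) x 2^8 = 0
  Digit '1' (value 1) x 2^7 = 128
  Digit '1' (value 1) x 2^6 = 64
  Digit '1' (value 1) x 2^5 = 32
  Digit '1' (value 1) x 2^4 = 16
  Digit '1' (value 1) x 2^3 = 8
  Digit '0' (value 0) x 2^2 = 0
  Digit '1' (value 1) x 2^1 = 2
  Digit '1' (value 1) x 2^0 = 1
Sum = 6907

6907


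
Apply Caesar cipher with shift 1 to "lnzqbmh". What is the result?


Caesar cipher: shift "lnzqbmh" by 1
  'l' (pos 11) + 1 = pos 12 = 'm'
  'n' (pos 13) + 1 = pos 14 = 'o'
  'z' (pos 25) + 1 = pos 0 = 'a'
  'q' (pos 16) + 1 = pos 17 = 'r'
  'b' (pos 1) + 1 = pos 2 = 'c'
  'm' (pos 12) + 1 = pos 13 = 'n'
  'h' (pos 7) + 1 = pos 8 = 'i'
Result: moarcni

moarcni


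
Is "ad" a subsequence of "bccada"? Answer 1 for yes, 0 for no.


Check if "ad" is a subsequence of "bccada"
Greedy scan:
  Position 0 ('b'): no match needed
  Position 1 ('c'): no match needed
  Position 2 ('c'): no match needed
  Position 3 ('a'): matches sub[0] = 'a'
  Position 4 ('d'): matches sub[1] = 'd'
  Position 5 ('a'): no match needed
All 2 characters matched => is a subsequence

1


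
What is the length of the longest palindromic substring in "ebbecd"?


Input: "ebbecd"
Checking substrings for palindromes:
  [0:4] "ebbe" (len 4) => palindrome
  [1:3] "bb" (len 2) => palindrome
Longest palindromic substring: "ebbe" with length 4

4


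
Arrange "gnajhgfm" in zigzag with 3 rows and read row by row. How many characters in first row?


Zigzag "gnajhgfm" into 3 rows:
Placing characters:
  'g' => row 0
  'n' => row 1
  'a' => row 2
  'j' => row 1
  'h' => row 0
  'g' => row 1
  'f' => row 2
  'm' => row 1
Rows:
  Row 0: "gh"
  Row 1: "njgm"
  Row 2: "af"
First row length: 2

2


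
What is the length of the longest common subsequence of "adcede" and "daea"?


LCS of "adcede" and "daea"
DP table:
           d    a    e    a
      0    0    0    0    0
  a   0    0    1    1    1
  d   0    1    1    1    1
  c   0    1    1    1    1
  e   0    1    1    2    2
  d   0    1    1    2    2
  e   0    1    1    2    2
LCS length = dp[6][4] = 2

2


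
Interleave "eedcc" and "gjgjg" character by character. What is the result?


Interleaving "eedcc" and "gjgjg":
  Position 0: 'e' from first, 'g' from second => "eg"
  Position 1: 'e' from first, 'j' from second => "ej"
  Position 2: 'd' from first, 'g' from second => "dg"
  Position 3: 'c' from first, 'j' from second => "cj"
  Position 4: 'c' from first, 'g' from second => "cg"
Result: egejdgcjcg

egejdgcjcg


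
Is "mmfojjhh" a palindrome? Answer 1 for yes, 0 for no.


Input: mmfojjhh
Reversed: hhjjofmm
  Compare pos 0 ('m') with pos 7 ('h'): MISMATCH
  Compare pos 1 ('m') with pos 6 ('h'): MISMATCH
  Compare pos 2 ('f') with pos 5 ('j'): MISMATCH
  Compare pos 3 ('o') with pos 4 ('j'): MISMATCH
Result: not a palindrome

0


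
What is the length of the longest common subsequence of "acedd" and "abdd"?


LCS of "acedd" and "abdd"
DP table:
           a    b    d    d
      0    0    0    0    0
  a   0    1    1    1    1
  c   0    1    1    1    1
  e   0    1    1    1    1
  d   0    1    1    2    2
  d   0    1    1    2    3
LCS length = dp[5][4] = 3

3


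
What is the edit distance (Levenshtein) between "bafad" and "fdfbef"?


Computing edit distance: "bafad" -> "fdfbef"
DP table:
           f    d    f    b    e    f
      0    1    2    3    4    5    6
  b   1    1    2    3    3    4    5
  a   2    2    2    3    4    4    5
  f   3    2    3    2    3    4    4
  a   4    3    3    3    3    4    5
  d   5    4    3    4    4    4    5
Edit distance = dp[5][6] = 5

5


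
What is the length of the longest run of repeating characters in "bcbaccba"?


Input: "bcbaccba"
Scanning for longest run:
  Position 1 ('c'): new char, reset run to 1
  Position 2 ('b'): new char, reset run to 1
  Position 3 ('a'): new char, reset run to 1
  Position 4 ('c'): new char, reset run to 1
  Position 5 ('c'): continues run of 'c', length=2
  Position 6 ('b'): new char, reset run to 1
  Position 7 ('a'): new char, reset run to 1
Longest run: 'c' with length 2

2


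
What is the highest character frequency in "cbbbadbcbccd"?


Input: cbbbadbcbccd
Character counts:
  'a': 1
  'b': 5
  'c': 4
  'd': 2
Maximum frequency: 5

5


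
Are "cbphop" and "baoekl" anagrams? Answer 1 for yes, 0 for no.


Strings: "cbphop", "baoekl"
Sorted first:  bchopp
Sorted second: abeklo
Differ at position 0: 'b' vs 'a' => not anagrams

0


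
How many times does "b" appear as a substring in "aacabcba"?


Searching for "b" in "aacabcba"
Scanning each position:
  Position 0: "a" => no
  Position 1: "a" => no
  Position 2: "c" => no
  Position 3: "a" => no
  Position 4: "b" => MATCH
  Position 5: "c" => no
  Position 6: "b" => MATCH
  Position 7: "a" => no
Total occurrences: 2

2


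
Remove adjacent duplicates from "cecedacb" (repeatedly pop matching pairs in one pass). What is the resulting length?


Input: cecedacb
Stack-based adjacent duplicate removal:
  Read 'c': push. Stack: c
  Read 'e': push. Stack: ce
  Read 'c': push. Stack: cec
  Read 'e': push. Stack: cece
  Read 'd': push. Stack: ceced
  Read 'a': push. Stack: ceceda
  Read 'c': push. Stack: cecedac
  Read 'b': push. Stack: cecedacb
Final stack: "cecedacb" (length 8)

8


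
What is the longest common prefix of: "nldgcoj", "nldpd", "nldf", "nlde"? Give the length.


Words: nldgcoj, nldpd, nldf, nlde
  Position 0: all 'n' => match
  Position 1: all 'l' => match
  Position 2: all 'd' => match
  Position 3: ('g', 'p', 'f', 'e') => mismatch, stop
LCP = "nld" (length 3)

3


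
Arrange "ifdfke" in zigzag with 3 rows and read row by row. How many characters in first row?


Zigzag "ifdfke" into 3 rows:
Placing characters:
  'i' => row 0
  'f' => row 1
  'd' => row 2
  'f' => row 1
  'k' => row 0
  'e' => row 1
Rows:
  Row 0: "ik"
  Row 1: "ffe"
  Row 2: "d"
First row length: 2

2


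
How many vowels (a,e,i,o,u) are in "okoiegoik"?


Input: okoiegoik
Checking each character:
  'o' at position 0: vowel (running total: 1)
  'k' at position 1: consonant
  'o' at position 2: vowel (running total: 2)
  'i' at position 3: vowel (running total: 3)
  'e' at position 4: vowel (running total: 4)
  'g' at position 5: consonant
  'o' at position 6: vowel (running total: 5)
  'i' at position 7: vowel (running total: 6)
  'k' at position 8: consonant
Total vowels: 6

6


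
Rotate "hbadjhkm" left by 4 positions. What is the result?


Input: "hbadjhkm", rotate left by 4
First 4 characters: "hbad"
Remaining characters: "jhkm"
Concatenate remaining + first: "jhkm" + "hbad" = "jhkmhbad"

jhkmhbad


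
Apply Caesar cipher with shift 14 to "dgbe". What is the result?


Caesar cipher: shift "dgbe" by 14
  'd' (pos 3) + 14 = pos 17 = 'r'
  'g' (pos 6) + 14 = pos 20 = 'u'
  'b' (pos 1) + 14 = pos 15 = 'p'
  'e' (pos 4) + 14 = pos 18 = 's'
Result: rups

rups


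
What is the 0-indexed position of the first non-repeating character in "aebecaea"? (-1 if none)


Input: aebecaea
Character frequencies:
  'a': 3
  'b': 1
  'c': 1
  'e': 3
Scanning left to right for freq == 1:
  Position 0 ('a'): freq=3, skip
  Position 1 ('e'): freq=3, skip
  Position 2 ('b'): unique! => answer = 2

2


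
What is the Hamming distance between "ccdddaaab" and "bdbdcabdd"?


Comparing "ccdddaaab" and "bdbdcabdd" position by position:
  Position 0: 'c' vs 'b' => differ
  Position 1: 'c' vs 'd' => differ
  Position 2: 'd' vs 'b' => differ
  Position 3: 'd' vs 'd' => same
  Position 4: 'd' vs 'c' => differ
  Position 5: 'a' vs 'a' => same
  Position 6: 'a' vs 'b' => differ
  Position 7: 'a' vs 'd' => differ
  Position 8: 'b' vs 'd' => differ
Total differences (Hamming distance): 7

7


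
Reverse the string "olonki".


Input: olonki
Reading characters right to left:
  Position 5: 'i'
  Position 4: 'k'
  Position 3: 'n'
  Position 2: 'o'
  Position 1: 'l'
  Position 0: 'o'
Reversed: iknolo

iknolo


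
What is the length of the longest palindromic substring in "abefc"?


Input: "abefc"
Checking substrings for palindromes:
  No multi-char palindromic substrings found
Longest palindromic substring: "a" with length 1

1


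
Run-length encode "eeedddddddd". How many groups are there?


Input: eeedddddddd
Scanning for consecutive runs:
  Group 1: 'e' x 3 (positions 0-2)
  Group 2: 'd' x 8 (positions 3-10)
Total groups: 2

2


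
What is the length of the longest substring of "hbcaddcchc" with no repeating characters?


Input: "hbcaddcchc"
Sliding window (track last position of each char):
  Position 0 ('h'): window [0,0] length 1 -- new best
  Position 1 ('b'): window [0,1] length 2 -- new best
  Position 2 ('c'): window [0,2] length 3 -- new best
  Position 3 ('a'): window [0,3] length 4 -- new best
  Position 4 ('d'): window [0,4] length 5 -- new best
  Position 5 ('d'): repeat (last at 4), move window start to 5
  Position 5 ('d'): window [5,5] length 1
  Position 6 ('c'): window [5,6] length 2
  Position 7 ('c'): repeat (last at 6), move window start to 7
  Position 7 ('c'): window [7,7] length 1
  Position 8 ('h'): window [7,8] length 2
  Position 9 ('c'): repeat (last at 7), move window start to 8
  Position 9 ('c'): window [8,9] length 2
Longest substring with no repeats: "hbcad" with length 5

5


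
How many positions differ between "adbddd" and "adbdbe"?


Comparing "adbddd" and "adbdbe" position by position:
  Position 0: 'a' vs 'a' => same
  Position 1: 'd' vs 'd' => same
  Position 2: 'b' vs 'b' => same
  Position 3: 'd' vs 'd' => same
  Position 4: 'd' vs 'b' => DIFFER
  Position 5: 'd' vs 'e' => DIFFER
Positions that differ: 2

2


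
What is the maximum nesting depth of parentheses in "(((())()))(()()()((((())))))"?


Input: "(((())()))(()()()((((())))))"
Tracking depth:
  Position 0 '(': depth becomes 1
  Position 1 '(': depth becomes 2
  Position 2 '(': depth becomes 3
  Position 3 '(': depth becomes 4
  Position 4 ')': depth becomes 3
  Position 5 ')': depth becomes 2
  Position 6 '(': depth becomes 3
  Position 7 ')': depth becomes 2
  Position 8 ')': depth becomes 1
  Position 9 ')': depth becomes 0
  Position 10 '(': depth becomes 1
  Position 11 '(': depth becomes 2
  Position 12 ')': depth becomes 1
  Position 13 '(': depth becomes 2
  Position 14 ')': depth becomes 1
  Position 15 '(': depth becomes 2
  Position 16 ')': depth becomes 1
  Position 17 '(': depth becomes 2
  Position 18 '(': depth becomes 3
  Position 19 '(': depth becomes 4
  Position 20 '(': depth becomes 5
  Position 21 '(': depth becomes 6
  Position 22 ')': depth becomes 5
  Position 23 ')': depth becomes 4
  Position 24 ')': depth becomes 3
  Position 25 ')': depth becomes 2
  Position 26 ')': depth becomes 1
  Position 27 ')': depth becomes 0
Maximum depth reached: 6

6


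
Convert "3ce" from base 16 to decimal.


Input: "3ce" in base 16
Positional expansion:
  Digit '3' (value 3) x 16^2 = 768
  Digit 'c' (value 12) x 16^1 = 192
  Digit 'e' (value 14) x 16^0 = 14
Sum = 974

974


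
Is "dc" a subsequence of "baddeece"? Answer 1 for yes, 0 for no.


Check if "dc" is a subsequence of "baddeece"
Greedy scan:
  Position 0 ('b'): no match needed
  Position 1 ('a'): no match needed
  Position 2 ('d'): matches sub[0] = 'd'
  Position 3 ('d'): no match needed
  Position 4 ('e'): no match needed
  Position 5 ('e'): no match needed
  Position 6 ('c'): matches sub[1] = 'c'
  Position 7 ('e'): no match needed
All 2 characters matched => is a subsequence

1


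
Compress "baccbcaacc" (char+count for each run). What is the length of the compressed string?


Input: baccbcaacc
Runs:
  'b' x 1 => "b1"
  'a' x 1 => "a1"
  'c' x 2 => "c2"
  'b' x 1 => "b1"
  'c' x 1 => "c1"
  'a' x 2 => "a2"
  'c' x 2 => "c2"
Compressed: "b1a1c2b1c1a2c2"
Compressed length: 14

14


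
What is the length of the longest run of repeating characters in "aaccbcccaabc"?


Input: "aaccbcccaabc"
Scanning for longest run:
  Position 1 ('a'): continues run of 'a', length=2
  Position 2 ('c'): new char, reset run to 1
  Position 3 ('c'): continues run of 'c', length=2
  Position 4 ('b'): new char, reset run to 1
  Position 5 ('c'): new char, reset run to 1
  Position 6 ('c'): continues run of 'c', length=2
  Position 7 ('c'): continues run of 'c', length=3
  Position 8 ('a'): new char, reset run to 1
  Position 9 ('a'): continues run of 'a', length=2
  Position 10 ('b'): new char, reset run to 1
  Position 11 ('c'): new char, reset run to 1
Longest run: 'c' with length 3

3


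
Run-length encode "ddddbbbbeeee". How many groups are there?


Input: ddddbbbbeeee
Scanning for consecutive runs:
  Group 1: 'd' x 4 (positions 0-3)
  Group 2: 'b' x 4 (positions 4-7)
  Group 3: 'e' x 4 (positions 8-11)
Total groups: 3

3


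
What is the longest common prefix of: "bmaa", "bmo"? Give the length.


Words: bmaa, bmo
  Position 0: all 'b' => match
  Position 1: all 'm' => match
  Position 2: ('a', 'o') => mismatch, stop
LCP = "bm" (length 2)

2


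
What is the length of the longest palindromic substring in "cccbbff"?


Input: "cccbbff"
Checking substrings for palindromes:
  [0:3] "ccc" (len 3) => palindrome
  [0:2] "cc" (len 2) => palindrome
  [1:3] "cc" (len 2) => palindrome
  [3:5] "bb" (len 2) => palindrome
  [5:7] "ff" (len 2) => palindrome
Longest palindromic substring: "ccc" with length 3

3


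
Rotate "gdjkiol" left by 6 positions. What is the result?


Input: "gdjkiol", rotate left by 6
First 6 characters: "gdjkio"
Remaining characters: "l"
Concatenate remaining + first: "l" + "gdjkio" = "lgdjkio"

lgdjkio


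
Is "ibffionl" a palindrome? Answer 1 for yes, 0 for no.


Input: ibffionl
Reversed: lnoiffbi
  Compare pos 0 ('i') with pos 7 ('l'): MISMATCH
  Compare pos 1 ('b') with pos 6 ('n'): MISMATCH
  Compare pos 2 ('f') with pos 5 ('o'): MISMATCH
  Compare pos 3 ('f') with pos 4 ('i'): MISMATCH
Result: not a palindrome

0


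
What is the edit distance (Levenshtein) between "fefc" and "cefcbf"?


Computing edit distance: "fefc" -> "cefcbf"
DP table:
           c    e    f    c    b    f
      0    1    2    3    4    5    6
  f   1    1    2    2    3    4    5
  e   2    2    1    2    3    4    5
  f   3    3    2    1    2    3    4
  c   4    3    3    2    1    2    3
Edit distance = dp[4][6] = 3

3


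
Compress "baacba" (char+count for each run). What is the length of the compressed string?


Input: baacba
Runs:
  'b' x 1 => "b1"
  'a' x 2 => "a2"
  'c' x 1 => "c1"
  'b' x 1 => "b1"
  'a' x 1 => "a1"
Compressed: "b1a2c1b1a1"
Compressed length: 10

10


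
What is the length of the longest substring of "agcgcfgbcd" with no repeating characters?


Input: "agcgcfgbcd"
Sliding window (track last position of each char):
  Position 0 ('a'): window [0,0] length 1 -- new best
  Position 1 ('g'): window [0,1] length 2 -- new best
  Position 2 ('c'): window [0,2] length 3 -- new best
  Position 3 ('g'): repeat (last at 1), move window start to 2
  Position 3 ('g'): window [2,3] length 2
  Position 4 ('c'): repeat (last at 2), move window start to 3
  Position 4 ('c'): window [3,4] length 2
  Position 5 ('f'): window [3,5] length 3
  Position 6 ('g'): repeat (last at 3), move window start to 4
  Position 6 ('g'): window [4,6] length 3
  Position 7 ('b'): window [4,7] length 4 -- new best
  Position 8 ('c'): repeat (last at 4), move window start to 5
  Position 8 ('c'): window [5,8] length 4
  Position 9 ('d'): window [5,9] length 5 -- new best
Longest substring with no repeats: "fgbcd" with length 5

5


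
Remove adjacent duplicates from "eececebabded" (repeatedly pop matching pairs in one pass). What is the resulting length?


Input: eececebabded
Stack-based adjacent duplicate removal:
  Read 'e': push. Stack: e
  Read 'e': matches stack top 'e' => pop. Stack: (empty)
  Read 'c': push. Stack: c
  Read 'e': push. Stack: ce
  Read 'c': push. Stack: cec
  Read 'e': push. Stack: cece
  Read 'b': push. Stack: ceceb
  Read 'a': push. Stack: ceceba
  Read 'b': push. Stack: cecebab
  Read 'd': push. Stack: cecebabd
  Read 'e': push. Stack: cecebabde
  Read 'd': push. Stack: cecebabded
Final stack: "cecebabded" (length 10)

10


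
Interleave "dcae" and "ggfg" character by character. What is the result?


Interleaving "dcae" and "ggfg":
  Position 0: 'd' from first, 'g' from second => "dg"
  Position 1: 'c' from first, 'g' from second => "cg"
  Position 2: 'a' from first, 'f' from second => "af"
  Position 3: 'e' from first, 'g' from second => "eg"
Result: dgcgafeg

dgcgafeg


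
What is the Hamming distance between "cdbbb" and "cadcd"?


Comparing "cdbbb" and "cadcd" position by position:
  Position 0: 'c' vs 'c' => same
  Position 1: 'd' vs 'a' => differ
  Position 2: 'b' vs 'd' => differ
  Position 3: 'b' vs 'c' => differ
  Position 4: 'b' vs 'd' => differ
Total differences (Hamming distance): 4

4


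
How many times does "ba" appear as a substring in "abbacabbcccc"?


Searching for "ba" in "abbacabbcccc"
Scanning each position:
  Position 0: "ab" => no
  Position 1: "bb" => no
  Position 2: "ba" => MATCH
  Position 3: "ac" => no
  Position 4: "ca" => no
  Position 5: "ab" => no
  Position 6: "bb" => no
  Position 7: "bc" => no
  Position 8: "cc" => no
  Position 9: "cc" => no
  Position 10: "cc" => no
Total occurrences: 1

1


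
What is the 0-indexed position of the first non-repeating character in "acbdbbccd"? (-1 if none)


Input: acbdbbccd
Character frequencies:
  'a': 1
  'b': 3
  'c': 3
  'd': 2
Scanning left to right for freq == 1:
  Position 0 ('a'): unique! => answer = 0

0


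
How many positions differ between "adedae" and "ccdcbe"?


Comparing "adedae" and "ccdcbe" position by position:
  Position 0: 'a' vs 'c' => DIFFER
  Position 1: 'd' vs 'c' => DIFFER
  Position 2: 'e' vs 'd' => DIFFER
  Position 3: 'd' vs 'c' => DIFFER
  Position 4: 'a' vs 'b' => DIFFER
  Position 5: 'e' vs 'e' => same
Positions that differ: 5

5


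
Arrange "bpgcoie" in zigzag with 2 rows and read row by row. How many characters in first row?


Zigzag "bpgcoie" into 2 rows:
Placing characters:
  'b' => row 0
  'p' => row 1
  'g' => row 0
  'c' => row 1
  'o' => row 0
  'i' => row 1
  'e' => row 0
Rows:
  Row 0: "bgoe"
  Row 1: "pci"
First row length: 4

4


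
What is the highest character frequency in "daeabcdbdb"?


Input: daeabcdbdb
Character counts:
  'a': 2
  'b': 3
  'c': 1
  'd': 3
  'e': 1
Maximum frequency: 3

3


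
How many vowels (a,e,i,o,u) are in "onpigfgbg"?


Input: onpigfgbg
Checking each character:
  'o' at position 0: vowel (running total: 1)
  'n' at position 1: consonant
  'p' at position 2: consonant
  'i' at position 3: vowel (running total: 2)
  'g' at position 4: consonant
  'f' at position 5: consonant
  'g' at position 6: consonant
  'b' at position 7: consonant
  'g' at position 8: consonant
Total vowels: 2

2


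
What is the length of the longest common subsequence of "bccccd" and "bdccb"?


LCS of "bccccd" and "bdccb"
DP table:
           b    d    c    c    b
      0    0    0    0    0    0
  b   0    1    1    1    1    1
  c   0    1    1    2    2    2
  c   0    1    1    2    3    3
  c   0    1    1    2    3    3
  c   0    1    1    2    3    3
  d   0    1    2    2    3    3
LCS length = dp[6][5] = 3

3


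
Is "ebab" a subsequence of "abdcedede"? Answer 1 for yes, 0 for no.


Check if "ebab" is a subsequence of "abdcedede"
Greedy scan:
  Position 0 ('a'): no match needed
  Position 1 ('b'): no match needed
  Position 2 ('d'): no match needed
  Position 3 ('c'): no match needed
  Position 4 ('e'): matches sub[0] = 'e'
  Position 5 ('d'): no match needed
  Position 6 ('e'): no match needed
  Position 7 ('d'): no match needed
  Position 8 ('e'): no match needed
Only matched 1/4 characters => not a subsequence

0


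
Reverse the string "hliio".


Input: hliio
Reading characters right to left:
  Position 4: 'o'
  Position 3: 'i'
  Position 2: 'i'
  Position 1: 'l'
  Position 0: 'h'
Reversed: oiilh

oiilh


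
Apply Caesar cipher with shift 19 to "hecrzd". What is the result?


Caesar cipher: shift "hecrzd" by 19
  'h' (pos 7) + 19 = pos 0 = 'a'
  'e' (pos 4) + 19 = pos 23 = 'x'
  'c' (pos 2) + 19 = pos 21 = 'v'
  'r' (pos 17) + 19 = pos 10 = 'k'
  'z' (pos 25) + 19 = pos 18 = 's'
  'd' (pos 3) + 19 = pos 22 = 'w'
Result: axvksw

axvksw


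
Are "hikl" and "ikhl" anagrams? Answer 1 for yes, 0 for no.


Strings: "hikl", "ikhl"
Sorted first:  hikl
Sorted second: hikl
Sorted forms match => anagrams

1


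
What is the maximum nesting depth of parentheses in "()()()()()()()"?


Input: "()()()()()()()"
Tracking depth:
  Position 0 '(': depth becomes 1
  Position 1 ')': depth becomes 0
  Position 2 '(': depth becomes 1
  Position 3 ')': depth becomes 0
  Position 4 '(': depth becomes 1
  Position 5 ')': depth becomes 0
  Position 6 '(': depth becomes 1
  Position 7 ')': depth becomes 0
  Position 8 '(': depth becomes 1
  Position 9 ')': depth becomes 0
  Position 10 '(': depth becomes 1
  Position 11 ')': depth becomes 0
  Position 12 '(': depth becomes 1
  Position 13 ')': depth becomes 0
Maximum depth reached: 1

1


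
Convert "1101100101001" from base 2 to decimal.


Input: "1101100101001" in base 2
Positional expansion:
  Digit '1' (value 1) x 2^12 = 4096
  Digit '1' (value 1) x 2^11 = 2048
  Digit '0' (value 0) x 2^10 = 0
  Digit '1' (value 1) x 2^9 = 512
  Digit '1' (value 1) x 2^8 = 256
  Digit '0' (value 0) x 2^7 = 0
  Digit '0' (value 0) x 2^6 = 0
  Digit '1' (value 1) x 2^5 = 32
  Digit '0' (value 0) x 2^4 = 0
  Digit '1' (value 1) x 2^3 = 8
  Digit '0' (value 0) x 2^2 = 0
  Digit '0' (value 0) x 2^1 = 0
  Digit '1' (value 1) x 2^0 = 1
Sum = 6953

6953


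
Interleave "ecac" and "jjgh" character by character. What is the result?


Interleaving "ecac" and "jjgh":
  Position 0: 'e' from first, 'j' from second => "ej"
  Position 1: 'c' from first, 'j' from second => "cj"
  Position 2: 'a' from first, 'g' from second => "ag"
  Position 3: 'c' from first, 'h' from second => "ch"
Result: ejcjagch

ejcjagch


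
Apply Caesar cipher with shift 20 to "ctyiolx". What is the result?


Caesar cipher: shift "ctyiolx" by 20
  'c' (pos 2) + 20 = pos 22 = 'w'
  't' (pos 19) + 20 = pos 13 = 'n'
  'y' (pos 24) + 20 = pos 18 = 's'
  'i' (pos 8) + 20 = pos 2 = 'c'
  'o' (pos 14) + 20 = pos 8 = 'i'
  'l' (pos 11) + 20 = pos 5 = 'f'
  'x' (pos 23) + 20 = pos 17 = 'r'
Result: wnscifr

wnscifr


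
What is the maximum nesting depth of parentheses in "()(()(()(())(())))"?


Input: "()(()(()(())(())))"
Tracking depth:
  Position 0 '(': depth becomes 1
  Position 1 ')': depth becomes 0
  Position 2 '(': depth becomes 1
  Position 3 '(': depth becomes 2
  Position 4 ')': depth becomes 1
  Position 5 '(': depth becomes 2
  Position 6 '(': depth becomes 3
  Position 7 ')': depth becomes 2
  Position 8 '(': depth becomes 3
  Position 9 '(': depth becomes 4
  Position 10 ')': depth becomes 3
  Position 11 ')': depth becomes 2
  Position 12 '(': depth becomes 3
  Position 13 '(': depth becomes 4
  Position 14 ')': depth becomes 3
  Position 15 ')': depth becomes 2
  Position 16 ')': depth becomes 1
  Position 17 ')': depth becomes 0
Maximum depth reached: 4

4


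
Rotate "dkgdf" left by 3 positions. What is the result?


Input: "dkgdf", rotate left by 3
First 3 characters: "dkg"
Remaining characters: "df"
Concatenate remaining + first: "df" + "dkg" = "dfdkg"

dfdkg


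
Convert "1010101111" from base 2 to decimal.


Input: "1010101111" in base 2
Positional expansion:
  Digit '1' (value 1) x 2^9 = 512
  Digit '0' (value 0) x 2^8 = 0
  Digit '1' (value 1) x 2^7 = 128
  Digit '0' (value 0) x 2^6 = 0
  Digit '1' (value 1) x 2^5 = 32
  Digit '0' (value 0) x 2^4 = 0
  Digit '1' (value 1) x 2^3 = 8
  Digit '1' (value 1) x 2^2 = 4
  Digit '1' (value 1) x 2^1 = 2
  Digit '1' (value 1) x 2^0 = 1
Sum = 687

687


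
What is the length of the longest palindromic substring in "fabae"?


Input: "fabae"
Checking substrings for palindromes:
  [1:4] "aba" (len 3) => palindrome
Longest palindromic substring: "aba" with length 3

3


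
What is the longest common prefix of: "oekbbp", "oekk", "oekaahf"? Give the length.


Words: oekbbp, oekk, oekaahf
  Position 0: all 'o' => match
  Position 1: all 'e' => match
  Position 2: all 'k' => match
  Position 3: ('b', 'k', 'a') => mismatch, stop
LCP = "oek" (length 3)

3


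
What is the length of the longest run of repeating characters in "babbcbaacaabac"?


Input: "babbcbaacaabac"
Scanning for longest run:
  Position 1 ('a'): new char, reset run to 1
  Position 2 ('b'): new char, reset run to 1
  Position 3 ('b'): continues run of 'b', length=2
  Position 4 ('c'): new char, reset run to 1
  Position 5 ('b'): new char, reset run to 1
  Position 6 ('a'): new char, reset run to 1
  Position 7 ('a'): continues run of 'a', length=2
  Position 8 ('c'): new char, reset run to 1
  Position 9 ('a'): new char, reset run to 1
  Position 10 ('a'): continues run of 'a', length=2
  Position 11 ('b'): new char, reset run to 1
  Position 12 ('a'): new char, reset run to 1
  Position 13 ('c'): new char, reset run to 1
Longest run: 'b' with length 2

2


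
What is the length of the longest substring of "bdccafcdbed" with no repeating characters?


Input: "bdccafcdbed"
Sliding window (track last position of each char):
  Position 0 ('b'): window [0,0] length 1 -- new best
  Position 1 ('d'): window [0,1] length 2 -- new best
  Position 2 ('c'): window [0,2] length 3 -- new best
  Position 3 ('c'): repeat (last at 2), move window start to 3
  Position 3 ('c'): window [3,3] length 1
  Position 4 ('a'): window [3,4] length 2
  Position 5 ('f'): window [3,5] length 3
  Position 6 ('c'): repeat (last at 3), move window start to 4
  Position 6 ('c'): window [4,6] length 3
  Position 7 ('d'): window [4,7] length 4 -- new best
  Position 8 ('b'): window [4,8] length 5 -- new best
  Position 9 ('e'): window [4,9] length 6 -- new best
  Position 10 ('d'): repeat (last at 7), move window start to 8
  Position 10 ('d'): window [8,10] length 3
Longest substring with no repeats: "afcdbe" with length 6

6


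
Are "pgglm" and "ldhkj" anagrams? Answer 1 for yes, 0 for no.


Strings: "pgglm", "ldhkj"
Sorted first:  gglmp
Sorted second: dhjkl
Differ at position 0: 'g' vs 'd' => not anagrams

0


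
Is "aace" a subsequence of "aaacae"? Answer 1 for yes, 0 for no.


Check if "aace" is a subsequence of "aaacae"
Greedy scan:
  Position 0 ('a'): matches sub[0] = 'a'
  Position 1 ('a'): matches sub[1] = 'a'
  Position 2 ('a'): no match needed
  Position 3 ('c'): matches sub[2] = 'c'
  Position 4 ('a'): no match needed
  Position 5 ('e'): matches sub[3] = 'e'
All 4 characters matched => is a subsequence

1


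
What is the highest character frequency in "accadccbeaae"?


Input: accadccbeaae
Character counts:
  'a': 4
  'b': 1
  'c': 4
  'd': 1
  'e': 2
Maximum frequency: 4

4


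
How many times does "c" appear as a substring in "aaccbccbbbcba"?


Searching for "c" in "aaccbccbbbcba"
Scanning each position:
  Position 0: "a" => no
  Position 1: "a" => no
  Position 2: "c" => MATCH
  Position 3: "c" => MATCH
  Position 4: "b" => no
  Position 5: "c" => MATCH
  Position 6: "c" => MATCH
  Position 7: "b" => no
  Position 8: "b" => no
  Position 9: "b" => no
  Position 10: "c" => MATCH
  Position 11: "b" => no
  Position 12: "a" => no
Total occurrences: 5

5


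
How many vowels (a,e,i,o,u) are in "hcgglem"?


Input: hcgglem
Checking each character:
  'h' at position 0: consonant
  'c' at position 1: consonant
  'g' at position 2: consonant
  'g' at position 3: consonant
  'l' at position 4: consonant
  'e' at position 5: vowel (running total: 1)
  'm' at position 6: consonant
Total vowels: 1

1


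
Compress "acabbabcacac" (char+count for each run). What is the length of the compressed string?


Input: acabbabcacac
Runs:
  'a' x 1 => "a1"
  'c' x 1 => "c1"
  'a' x 1 => "a1"
  'b' x 2 => "b2"
  'a' x 1 => "a1"
  'b' x 1 => "b1"
  'c' x 1 => "c1"
  'a' x 1 => "a1"
  'c' x 1 => "c1"
  'a' x 1 => "a1"
  'c' x 1 => "c1"
Compressed: "a1c1a1b2a1b1c1a1c1a1c1"
Compressed length: 22

22


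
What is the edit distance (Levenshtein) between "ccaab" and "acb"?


Computing edit distance: "ccaab" -> "acb"
DP table:
           a    c    b
      0    1    2    3
  c   1    1    1    2
  c   2    2    1    2
  a   3    2    2    2
  a   4    3    3    3
  b   5    4    4    3
Edit distance = dp[5][3] = 3

3


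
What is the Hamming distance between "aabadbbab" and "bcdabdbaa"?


Comparing "aabadbbab" and "bcdabdbaa" position by position:
  Position 0: 'a' vs 'b' => differ
  Position 1: 'a' vs 'c' => differ
  Position 2: 'b' vs 'd' => differ
  Position 3: 'a' vs 'a' => same
  Position 4: 'd' vs 'b' => differ
  Position 5: 'b' vs 'd' => differ
  Position 6: 'b' vs 'b' => same
  Position 7: 'a' vs 'a' => same
  Position 8: 'b' vs 'a' => differ
Total differences (Hamming distance): 6

6


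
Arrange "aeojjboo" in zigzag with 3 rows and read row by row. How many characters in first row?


Zigzag "aeojjboo" into 3 rows:
Placing characters:
  'a' => row 0
  'e' => row 1
  'o' => row 2
  'j' => row 1
  'j' => row 0
  'b' => row 1
  'o' => row 2
  'o' => row 1
Rows:
  Row 0: "aj"
  Row 1: "ejbo"
  Row 2: "oo"
First row length: 2

2


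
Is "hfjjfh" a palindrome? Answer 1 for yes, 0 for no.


Input: hfjjfh
Reversed: hfjjfh
  Compare pos 0 ('h') with pos 5 ('h'): match
  Compare pos 1 ('f') with pos 4 ('f'): match
  Compare pos 2 ('j') with pos 3 ('j'): match
Result: palindrome

1


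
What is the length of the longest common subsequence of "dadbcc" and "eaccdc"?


LCS of "dadbcc" and "eaccdc"
DP table:
           e    a    c    c    d    c
      0    0    0    0    0    0    0
  d   0    0    0    0    0    1    1
  a   0    0    1    1    1    1    1
  d   0    0    1    1    1    2    2
  b   0    0    1    1    1    2    2
  c   0    0    1    2    2    2    3
  c   0    0    1    2    3    3    3
LCS length = dp[6][6] = 3

3


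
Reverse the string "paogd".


Input: paogd
Reading characters right to left:
  Position 4: 'd'
  Position 3: 'g'
  Position 2: 'o'
  Position 1: 'a'
  Position 0: 'p'
Reversed: dgoap

dgoap


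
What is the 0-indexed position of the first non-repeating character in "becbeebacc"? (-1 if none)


Input: becbeebacc
Character frequencies:
  'a': 1
  'b': 3
  'c': 3
  'e': 3
Scanning left to right for freq == 1:
  Position 0 ('b'): freq=3, skip
  Position 1 ('e'): freq=3, skip
  Position 2 ('c'): freq=3, skip
  Position 3 ('b'): freq=3, skip
  Position 4 ('e'): freq=3, skip
  Position 5 ('e'): freq=3, skip
  Position 6 ('b'): freq=3, skip
  Position 7 ('a'): unique! => answer = 7

7


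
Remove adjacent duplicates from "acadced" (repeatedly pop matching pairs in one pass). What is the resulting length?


Input: acadced
Stack-based adjacent duplicate removal:
  Read 'a': push. Stack: a
  Read 'c': push. Stack: ac
  Read 'a': push. Stack: aca
  Read 'd': push. Stack: acad
  Read 'c': push. Stack: acadc
  Read 'e': push. Stack: acadce
  Read 'd': push. Stack: acadced
Final stack: "acadced" (length 7)

7


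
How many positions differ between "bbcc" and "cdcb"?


Comparing "bbcc" and "cdcb" position by position:
  Position 0: 'b' vs 'c' => DIFFER
  Position 1: 'b' vs 'd' => DIFFER
  Position 2: 'c' vs 'c' => same
  Position 3: 'c' vs 'b' => DIFFER
Positions that differ: 3

3


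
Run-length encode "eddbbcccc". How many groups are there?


Input: eddbbcccc
Scanning for consecutive runs:
  Group 1: 'e' x 1 (positions 0-0)
  Group 2: 'd' x 2 (positions 1-2)
  Group 3: 'b' x 2 (positions 3-4)
  Group 4: 'c' x 4 (positions 5-8)
Total groups: 4

4


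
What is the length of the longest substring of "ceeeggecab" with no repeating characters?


Input: "ceeeggecab"
Sliding window (track last position of each char):
  Position 0 ('c'): window [0,0] length 1 -- new best
  Position 1 ('e'): window [0,1] length 2 -- new best
  Position 2 ('e'): repeat (last at 1), move window start to 2
  Position 2 ('e'): window [2,2] length 1
  Position 3 ('e'): repeat (last at 2), move window start to 3
  Position 3 ('e'): window [3,3] length 1
  Position 4 ('g'): window [3,4] length 2
  Position 5 ('g'): repeat (last at 4), move window start to 5
  Position 5 ('g'): window [5,5] length 1
  Position 6 ('e'): window [5,6] length 2
  Position 7 ('c'): window [5,7] length 3 -- new best
  Position 8 ('a'): window [5,8] length 4 -- new best
  Position 9 ('b'): window [5,9] length 5 -- new best
Longest substring with no repeats: "gecab" with length 5

5
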